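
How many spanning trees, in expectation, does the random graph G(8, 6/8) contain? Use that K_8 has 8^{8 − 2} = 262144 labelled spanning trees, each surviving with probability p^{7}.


K_8 has 8^{8 − 2} = 262144 labelled spanning trees.
For each such spanning tree H, let X_H = 1 if all 7 edges of H are present in G. Then P[X_H = 1] = p^{7} = (3/4)^{7} = 2187/16384.
By linearity of expectation: E[X] = Σ_H E[X_H] = 262144 · p^{7} = 262144 · 2187/16384 = 34992.
Numerically: E[X] ≈ 3.5e+04.

E[X] = 262144 · (3/4)^{7} = 34992 ≈ 3.5e+04.


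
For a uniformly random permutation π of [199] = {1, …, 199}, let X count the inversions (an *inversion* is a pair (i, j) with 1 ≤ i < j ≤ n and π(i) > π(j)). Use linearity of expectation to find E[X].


Write X = Σ X_I over the C(199, 2) = 19701 pairs i < j, with X_I the indicator of one inversion.
There are 19701 indicators.
For each fixed pair i < j, the values π(i) and π(j) are two distinct elements of {1, …, 199} in uniformly random order; by symmetry P[π(i) > π(j)] = 1/2.
By linearity: E[X] = 19701 · (1/2) = C(199, 2) · (1/2) = 19701/2 = 19701/2 ≈ 9850.5000.

E[X] = 19701/2 = 9850.5000.


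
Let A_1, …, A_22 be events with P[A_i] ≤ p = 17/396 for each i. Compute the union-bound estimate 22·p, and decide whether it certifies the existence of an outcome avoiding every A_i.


Union bound: P[∪_{i=1}^{22} A_i] ≤ Σ_i P[A_i] ≤ 22·p = 22·(17/396) = 17/18.
Numerically: 17/18 ≈ 0.944444.
Is 17/18 < 1? YES.
Since P[∪ A_i] ≤ 17/18 < 1, the complement has P[∩ A_i^c] ≥ 1 − 17/18 = 1/18 > 0, so some outcome avoids every A_i.

22·p = 17/18 ≈ 0.944444; existence CERTIFIED by the union bound.


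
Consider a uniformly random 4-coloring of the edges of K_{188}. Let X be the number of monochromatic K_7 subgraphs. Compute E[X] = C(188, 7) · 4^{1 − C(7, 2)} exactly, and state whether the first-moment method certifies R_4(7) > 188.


E[X] = C(188, 7) · 4^{1 − 21} = 1470936391496 · 4^{−20} = 1470936391496/1099511627776.
As a reduced fraction: E[X] = 183867048937/137438953472 ≈ 1.3378089.
Is E[X] < 1? NO.
Since E[X] ≥ 1, the first-moment bound is inconclusive at n = 188; it does NOT by itself certify R_4(7) > 188.

E[X] = 183867048937/137438953472 ≈ 1.3378089; E[X] ≥ 1; first-moment method inconclusive here.


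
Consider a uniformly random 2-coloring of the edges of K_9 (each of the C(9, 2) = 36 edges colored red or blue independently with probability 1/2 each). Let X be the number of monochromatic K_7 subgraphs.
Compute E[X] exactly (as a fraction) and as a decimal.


Let X = Σ_S X_S over the C(9, 7) = 36 subsets S of size 7, where X_S = 1 if the K_7 on S is monochromatic.
For a fixed S, the K_7 on S has C(7, 2) = 21 edges. P[all 21 edges red] = (1/2)^21, and likewise for blue, so P[monochromatic] = 2·(1/2)^21 = 2^{1 − 21} = 1/1048576.
By linearity of expectation: E[X] = C(9, 7) · 2^{1 − 21} = 36 · 1/1048576 = 9/262144.
Numerically: E[X] ≈ 0.00003.

E[X] = C(9,7)·2^(1−C(7,2)) = 9/262144 ≈ 0.00003.


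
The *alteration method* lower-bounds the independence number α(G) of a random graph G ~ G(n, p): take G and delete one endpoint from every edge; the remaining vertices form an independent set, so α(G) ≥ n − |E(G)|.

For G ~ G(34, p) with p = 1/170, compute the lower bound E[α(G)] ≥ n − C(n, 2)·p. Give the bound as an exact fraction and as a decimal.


E[|E(G)|] = C(34, 2)·p = 561 · (1/170) = 33/10.
E[α(G)] ≥ n − E[|E(G)|] = 34 − 33/10 = 307/10.
Numerically: ≈ 30.700.
(This is only a lower bound; the true E[α(G)] may be larger.)

E[α(G)] ≥ 307/10 ≈ 30.700.


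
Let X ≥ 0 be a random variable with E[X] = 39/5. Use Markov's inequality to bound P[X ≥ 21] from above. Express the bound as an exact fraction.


μ = E[X] = 39/5, a = 21.
Markov: P[X ≥ 21] ≤ μ/a = (39/5)/21 = 13/35.
Numerically: ≈ 0.3714.
(Since a = 21 > μ = 7.8000, the bound 13/35 is < 1 and informative.)

P[X ≥ 21] ≤ 13/35 ≈ 0.3714.


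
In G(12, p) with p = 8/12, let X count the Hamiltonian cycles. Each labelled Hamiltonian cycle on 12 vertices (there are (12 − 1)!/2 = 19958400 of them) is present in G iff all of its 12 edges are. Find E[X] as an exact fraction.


K_12 has (12 − 1)!/2 = 19958400 labelled Hamiltonian cycles.
For each such Hamiltonian cycle H, let X_H = 1 if all 12 edges of H are present in G. Then P[X_H = 1] = p^{12} = (2/3)^{12} = 4096/531441.
By linearity: E[X] = Σ_H E[X_H] = 19958400 · p^{12} = 19958400 · 4096/531441 = 1009254400/6561.
Numerically: E[X] ≈ 1.54e+05.

E[X] = 19958400 · (2/3)^{12} = 1009254400/6561 ≈ 1.54e+05.


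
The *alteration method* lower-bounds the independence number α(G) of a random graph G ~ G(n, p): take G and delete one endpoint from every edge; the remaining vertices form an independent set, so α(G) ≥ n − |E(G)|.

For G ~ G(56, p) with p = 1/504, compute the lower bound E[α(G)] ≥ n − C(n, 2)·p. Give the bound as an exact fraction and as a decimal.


E[|E(G)|] = C(56, 2)·p = 1540 · (1/504) = 55/18.
E[α(G)] ≥ n − E[|E(G)|] = 56 − 55/18 = 953/18.
Numerically: ≈ 52.94444.
(This is only a lower bound; the true E[α(G)] may be larger.)

E[α(G)] ≥ 953/18 ≈ 52.94444.


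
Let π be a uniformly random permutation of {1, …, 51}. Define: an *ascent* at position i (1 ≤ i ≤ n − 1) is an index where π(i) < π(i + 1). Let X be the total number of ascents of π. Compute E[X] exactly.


Write X = Σ X_I over i = 1, …, 50, with X_I the indicator of one ascent.
There are 50 indicators.
For each fixed i, the pair (π(i), π(i+1)) is a uniformly random ordered pair of distinct values from {1, …, 51}; by symmetry P[π(i) < π(i+1)] = 1/2.
By linearity: E[X] = 50 · (1/2) = (51 − 1) · (1/2) = 25 ≈ 25.0000.

E[X] = 25 = 25.0000.


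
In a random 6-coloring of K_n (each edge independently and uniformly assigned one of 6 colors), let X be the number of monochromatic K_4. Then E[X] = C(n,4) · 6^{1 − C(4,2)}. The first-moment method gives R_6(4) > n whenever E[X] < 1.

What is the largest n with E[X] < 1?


We need C(n, 4) · 6^{1 − 6} < 1, i.e. C(n, 4) < 6^{6 − 1} = 7776.
Check values of n near the boundary:
  n = 18: C(18, 4) = 3060; 3060 < 7776? YES
  n = 19: C(19, 4) = 3876; 3876 < 7776? YES
  n = 20: C(20, 4) = 4845; 4845 < 7776? YES
  n = 21: C(21, 4) = 5985; 5985 < 7776? YES
  n = 22: C(22, 4) = 7315; 7315 < 7776? YES
  n = 23: C(23, 4) = 8855; 8855 < 7776? NO
  n = 24: C(24, 4) = 10626; 10626 < 7776? NO
The largest n with C(n, 4) < 7776 is n = 22 (where E[X] = 7315/7776 ≈ 0.9407). Hence R_6(4) > 22, i.e. R_6(4) ≥ 23.

Largest n = 22; hence R_6(4) > 22.


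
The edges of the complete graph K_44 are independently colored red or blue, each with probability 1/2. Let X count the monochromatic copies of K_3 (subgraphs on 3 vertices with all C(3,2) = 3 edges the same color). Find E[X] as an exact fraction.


Let X = Σ_S X_S over the C(44, 3) = 13244 subsets S of size 3, where X_S = 1 if the K_3 on S is monochromatic.
For a fixed S, the K_3 on S has C(3, 2) = 3 edges. P[all 3 edges red] = (1/2)^3, and likewise for blue, so P[monochromatic] = 2·(1/2)^3 = 2^{1 − 3} = 1/4.
By linearity: E[X] = C(44, 3) · 2^{1 − 3} = 13244 · 1/4 = 3311.
Numerically: E[X] ≈ 3311.000.

E[X] = C(44,3)·2^(1−C(3,2)) = 3311 ≈ 3311.000.


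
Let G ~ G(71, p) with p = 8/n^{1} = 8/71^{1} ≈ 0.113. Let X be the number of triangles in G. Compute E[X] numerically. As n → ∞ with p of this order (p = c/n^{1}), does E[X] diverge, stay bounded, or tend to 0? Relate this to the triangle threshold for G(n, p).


Number of potential triangles: C(71, 3) = 57155.
Each occurs with probability p³ ≈ (0.113)³ ≈ 1.43052e-03.
By linearity: E[X] = C(71, 3)·p³ ≈ 57155 · 1.43052e-03 ≈ 81.762.
Here α = 1, so p = 8/n is exactly at the triangle threshold p ~ 1/n. Asymptotically E[X] → c³/6 = 8³/6 = 256/3 ≈ 85.333, a bounded constant. In this regime the triangle count is asymptotically Poisson(c³/6).

E[X] ≈ 81.762; in regime p = Θ(1/n^{1}) E[X] stays bounded (at the triangle threshold p ~ 1/n).


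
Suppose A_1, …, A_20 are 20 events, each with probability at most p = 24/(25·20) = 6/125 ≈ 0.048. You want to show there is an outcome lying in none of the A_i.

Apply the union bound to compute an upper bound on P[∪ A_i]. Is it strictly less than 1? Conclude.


Union bound: P[∪_{i=1}^{20} A_i] ≤ Σ_i P[A_i] ≤ 20·p = 20·(6/125) = 24/25.
Numerically: 24/25 ≈ 0.960.
Is 24/25 < 1? YES.
Since P[∪ A_i] ≤ 24/25 < 1, the complement has P[∩ A_i^c] ≥ 1 − 24/25 = 1/25 > 0, so some outcome avoids every A_i.

20·p = 24/25 ≈ 0.960; existence CERTIFIED by the union bound.


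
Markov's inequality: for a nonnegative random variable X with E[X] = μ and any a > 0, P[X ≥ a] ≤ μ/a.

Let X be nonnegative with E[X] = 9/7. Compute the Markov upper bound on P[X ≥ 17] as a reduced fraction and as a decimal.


μ = E[X] = 9/7, a = 17.
Markov: P[X ≥ 17] ≤ μ/a = (9/7)/17 = 9/119.
Numerically: ≈ 0.076.
(Since a = 17 > μ = 1.286, the bound 9/119 is < 1 and informative.)

P[X ≥ 17] ≤ 9/119 ≈ 0.076.


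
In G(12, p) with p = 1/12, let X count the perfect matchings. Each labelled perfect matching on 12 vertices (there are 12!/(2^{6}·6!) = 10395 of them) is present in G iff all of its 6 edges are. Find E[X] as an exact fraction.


K_12 has 12!/(2^{6}·6!) = 10395 labelled perfect matchings.
For each such perfect matching H, let X_H = 1 if all 6 edges of H are present in G. Then P[X_H = 1] = p^{6} = (1/12)^{6} = 1/2985984.
By linearity: E[X] = Σ_H E[X_H] = 10395 · p^{6} = 10395 · 1/2985984 = 385/110592.
Numerically: E[X] ≈ 0.003481.

E[X] = 10395 · (1/12)^{6} = 385/110592 ≈ 0.003481.


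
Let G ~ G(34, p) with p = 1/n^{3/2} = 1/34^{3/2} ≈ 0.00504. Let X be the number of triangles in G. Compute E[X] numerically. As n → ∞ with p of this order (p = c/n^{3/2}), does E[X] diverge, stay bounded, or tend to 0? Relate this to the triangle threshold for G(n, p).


Number of potential triangles: C(34, 3) = 5984.
Each occurs with probability p³ ≈ (0.00504)³ ≈ 1.28335e-07.
By linearity: E[X] = C(34, 3)·p³ ≈ 5984 · 1.28335e-07 ≈ 0.001.
Since α = 3/2 > 1, p = c/n^{3/2} = o(1/n) is below the triangle threshold p ~ 1/n. Asymptotically E[X] ~ (c³/6)·n^{3(1−α)} = (1³/6)·n^{-1.5} → 0, so by Markov's inequality G has no triangles w.h.p.

E[X] ≈ 0.001; in regime p = Θ(1/n^{3/2}) E[X] tends to 0 (below the triangle threshold p ~ 1/n).


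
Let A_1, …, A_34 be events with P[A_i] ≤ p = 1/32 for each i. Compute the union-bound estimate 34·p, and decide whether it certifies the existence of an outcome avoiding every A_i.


Union bound: P[∪_{i=1}^{34} A_i] ≤ Σ_i P[A_i] ≤ 34·p = 34·(1/32) = 17/16.
Numerically: 17/16 ≈ 1.062500.
Is 17/16 < 1? NO.
Since the bound 17/16 is ≥ 1, the union bound is uninformative here; it does NOT by itself certify existence.

34·p = 17/16 ≈ 1.062500; existence NOT certified by the union bound.


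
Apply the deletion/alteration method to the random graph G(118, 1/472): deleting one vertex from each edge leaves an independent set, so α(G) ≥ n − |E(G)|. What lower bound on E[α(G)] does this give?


E[|E(G)|] = C(118, 2)·p = 6903 · (1/472) = 117/8.
E[α(G)] ≥ n − E[|E(G)|] = 118 − 117/8 = 827/8.
Numerically: ≈ 103.375.
(This is only a lower bound; the true E[α(G)] may be larger.)

E[α(G)] ≥ 827/8 ≈ 103.375.


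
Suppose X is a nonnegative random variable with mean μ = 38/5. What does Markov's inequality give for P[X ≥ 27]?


μ = E[X] = 38/5, a = 27.
Markov: P[X ≥ 27] ≤ μ/a = (38/5)/27 = 38/135.
Numerically: ≈ 0.281.
(Since a = 27 > μ = 7.600, the bound 38/135 is < 1 and informative.)

P[X ≥ 27] ≤ 38/135 ≈ 0.281.


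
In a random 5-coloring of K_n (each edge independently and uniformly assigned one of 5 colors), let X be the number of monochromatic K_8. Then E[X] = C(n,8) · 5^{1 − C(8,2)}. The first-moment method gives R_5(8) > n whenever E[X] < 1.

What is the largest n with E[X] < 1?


We need C(n, 8) · 5^{1 − 28} < 1, i.e. C(n, 8) < 5^{28 − 1} = 7450580596923828125.
Check values of n near the boundary:
  n = 858: C(858, 8) = 7049584530256467771; 7049584530256467771 < 7450580596923828125? YES
  n = 859: C(859, 8) = 7115855595170747139; 7115855595170747139 < 7450580596923828125? YES
  n = 860: C(860, 8) = 7182671140665308145; 7182671140665308145 < 7450580596923828125? YES
  n = 861: C(861, 8) = 7250034996615275865; 7250034996615275865 < 7450580596923828125? YES
  n = 862: C(862, 8) = 7317951015318931845; 7317951015318931845 < 7450580596923828125? YES
  n = 863: C(863, 8) = 7386423071602617757; 7386423071602617757 < 7450580596923828125? YES
  n = 864: C(864, 8) = 7455455062926006708; 7455455062926006708 < 7450580596923828125? NO
  n = 865: C(865, 8) = 7525050909487743060; 7525050909487743060 < 7450580596923828125? NO
  n = 866: C(866, 8) = 7595214554331451620; 7595214554331451620 < 7450580596923828125? NO
The largest n with C(n, 8) < 7450580596923828125 is n = 863 (where E[X] = 7386423071602617757/7450580596923828125 ≈ 0.991). Hence R_5(8) > 863, i.e. R_5(8) ≥ 864.

Largest n = 863; hence R_5(8) > 863.


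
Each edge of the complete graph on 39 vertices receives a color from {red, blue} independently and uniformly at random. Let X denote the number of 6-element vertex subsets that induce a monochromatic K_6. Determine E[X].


Let X = Σ_S X_S over the C(39, 6) = 3262623 subsets S of size 6, where X_S = 1 if the K_6 on S is monochromatic.
For a fixed S, the K_6 on S has C(6, 2) = 15 edges. P[all 15 edges red] = (1/2)^15, and likewise for blue, so P[monochromatic] = 2·(1/2)^15 = 2^{1 − 15} = 1/16384.
Summing: E[X] = C(39, 6) · 2^{1 − 15} = 3262623 · 1/16384 = 3262623/16384.
Numerically: E[X] ≈ 199.13470.

E[X] = C(39,6)·2^(1−C(6,2)) = 3262623/16384 ≈ 199.13470.


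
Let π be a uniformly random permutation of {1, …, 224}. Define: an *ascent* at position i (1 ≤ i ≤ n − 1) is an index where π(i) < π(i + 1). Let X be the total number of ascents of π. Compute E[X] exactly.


Write X = Σ X_I over i = 1, …, 223, with X_I the indicator of one ascent.
There are 223 indicators.
For each fixed i, the pair (π(i), π(i+1)) is a uniformly random ordered pair of distinct values from {1, …, 224}; by symmetry P[π(i) < π(i+1)] = 1/2.
By linearity: E[X] = 223 · (1/2) = (224 − 1) · (1/2) = 223/2 ≈ 111.500.

E[X] = 223/2 = 111.500.


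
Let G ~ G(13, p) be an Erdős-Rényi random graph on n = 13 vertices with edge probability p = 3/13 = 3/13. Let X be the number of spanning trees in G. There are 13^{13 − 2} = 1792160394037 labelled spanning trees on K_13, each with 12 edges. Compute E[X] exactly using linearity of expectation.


K_13 has 13^{13 − 2} = 1792160394037 labelled spanning trees.
For each such spanning tree H, let X_H = 1 if all 12 edges of H are present in G. Then P[X_H = 1] = p^{12} = (3/13)^{12} = 531441/23298085122481.
By linearity of expectation: E[X] = Σ_H E[X_H] = 1792160394037 · p^{12} = 1792160394037 · 531441/23298085122481 = 531441/13.
Numerically: E[X] ≈ 4.09e+04.

E[X] = 1792160394037 · (3/13)^{12} = 531441/13 ≈ 4.09e+04.


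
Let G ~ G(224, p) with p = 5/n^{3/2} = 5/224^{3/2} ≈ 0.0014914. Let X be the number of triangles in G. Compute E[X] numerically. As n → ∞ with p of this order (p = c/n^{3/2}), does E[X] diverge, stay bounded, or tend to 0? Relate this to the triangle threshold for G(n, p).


Number of potential triangles: C(224, 3) = 1848224.
Each occurs with probability p³ ≈ (0.0014914)³ ≈ 3.3173701e-09.
By linearity: E[X] = C(224, 3)·p³ ≈ 1848224 · 3.3173701e-09 ≈ 0.00613.
Since α = 3/2 > 1, p = c/n^{3/2} = o(1/n) is below the triangle threshold p ~ 1/n. Asymptotically E[X] ~ (c³/6)·n^{3(1−α)} = (5³/6)·n^{-1.5} → 0, so by Markov's inequality G has no triangles w.h.p.

E[X] ≈ 0.00613; in regime p = Θ(1/n^{3/2}) E[X] tends to 0 (below the triangle threshold p ~ 1/n).


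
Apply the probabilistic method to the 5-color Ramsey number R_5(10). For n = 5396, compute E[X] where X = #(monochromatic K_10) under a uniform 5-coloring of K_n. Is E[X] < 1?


E[X] = C(5396, 10) · 5^{1 − 45} = 5719162629614115244962800316916 · 5^{−44} = 5719162629614115244962800316916/5684341886080801486968994140625.
As a reduced fraction: E[X] = 5719162629614115244962800316916/5684341886080801486968994140625 ≈ 1.0061.
Is E[X] < 1? NO.
Since E[X] ≥ 1, the first-moment bound is inconclusive at n = 5396; it does NOT by itself certify R_5(10) > 5396.

E[X] = 5719162629614115244962800316916/5684341886080801486968994140625 ≈ 1.0061; E[X] ≥ 1; first-moment method inconclusive here.


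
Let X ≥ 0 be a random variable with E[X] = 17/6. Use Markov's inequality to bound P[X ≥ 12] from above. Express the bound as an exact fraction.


μ = E[X] = 17/6, a = 12.
Markov: P[X ≥ 12] ≤ μ/a = (17/6)/12 = 17/72.
Numerically: ≈ 0.2361.
(Since a = 12 > μ = 2.8333, the bound 17/72 is < 1 and informative.)

P[X ≥ 12] ≤ 17/72 ≈ 0.2361.


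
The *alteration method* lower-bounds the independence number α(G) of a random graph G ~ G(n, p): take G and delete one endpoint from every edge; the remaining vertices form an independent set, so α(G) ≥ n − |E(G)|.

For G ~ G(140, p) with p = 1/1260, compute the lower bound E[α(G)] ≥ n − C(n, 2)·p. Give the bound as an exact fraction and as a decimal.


E[|E(G)|] = C(140, 2)·p = 9730 · (1/1260) = 139/18.
E[α(G)] ≥ n − E[|E(G)|] = 140 − 139/18 = 2381/18.
Numerically: ≈ 132.278.
(This is only a lower bound; the true E[α(G)] may be larger.)

E[α(G)] ≥ 2381/18 ≈ 132.278.


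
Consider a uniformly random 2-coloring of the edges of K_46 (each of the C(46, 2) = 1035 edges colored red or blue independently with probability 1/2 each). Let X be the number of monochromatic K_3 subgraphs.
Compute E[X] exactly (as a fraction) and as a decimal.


Let X = Σ_S X_S over the C(46, 3) = 15180 subsets S of size 3, where X_S = 1 if the K_3 on S is monochromatic.
For a fixed S, the K_3 on S has C(3, 2) = 3 edges. P[all 3 edges red] = (1/2)^3, and likewise for blue, so P[monochromatic] = 2·(1/2)^3 = 2^{1 − 3} = 1/4.
By linearity of expectation: E[X] = C(46, 3) · 2^{1 − 3} = 15180 · 1/4 = 3795.
Numerically: E[X] ≈ 3795.000.

E[X] = C(46,3)·2^(1−C(3,2)) = 3795 ≈ 3795.000.


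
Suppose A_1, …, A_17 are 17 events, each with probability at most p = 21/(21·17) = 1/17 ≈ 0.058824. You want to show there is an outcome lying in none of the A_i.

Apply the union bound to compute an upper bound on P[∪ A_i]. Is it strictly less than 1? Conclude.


Union bound: P[∪_{i=1}^{17} A_i] ≤ Σ_i P[A_i] ≤ 17·p = 17·(1/17) = 1.
Numerically: 1 ≈ 1.000000.
Is 1 < 1? NO.
Since the bound 1 is ≥ 1, the union bound is uninformative here; it does NOT by itself certify existence.

17·p = 1 ≈ 1.000000; existence NOT certified by the union bound.


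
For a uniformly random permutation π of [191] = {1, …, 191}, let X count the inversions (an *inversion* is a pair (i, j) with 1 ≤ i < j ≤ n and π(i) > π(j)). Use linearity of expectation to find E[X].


Write X = Σ X_I over the C(191, 2) = 18145 pairs i < j, with X_I the indicator of one inversion.
There are 18145 indicators.
For each fixed pair i < j, the values π(i) and π(j) are two distinct elements of {1, …, 191} in uniformly random order; by symmetry P[π(i) > π(j)] = 1/2.
By linearity: E[X] = 18145 · (1/2) = C(191, 2) · (1/2) = 18145/2 = 18145/2 ≈ 9072.5000.

E[X] = 18145/2 = 9072.5000.


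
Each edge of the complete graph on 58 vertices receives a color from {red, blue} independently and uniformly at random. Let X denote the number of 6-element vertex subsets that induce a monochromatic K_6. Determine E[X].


Let X = Σ_S X_S over the C(58, 6) = 40475358 subsets S of size 6, where X_S = 1 if the K_6 on S is monochromatic.
For a fixed S, the K_6 on S has C(6, 2) = 15 edges. P[all 15 edges red] = (1/2)^15, and likewise for blue, so P[monochromatic] = 2·(1/2)^15 = 2^{1 − 15} = 1/16384.
Summing: E[X] = C(58, 6) · 2^{1 − 15} = 40475358 · 1/16384 = 20237679/8192.
Numerically: E[X] ≈ 2470.419800.

E[X] = C(58,6)·2^(1−C(6,2)) = 20237679/8192 ≈ 2470.419800.


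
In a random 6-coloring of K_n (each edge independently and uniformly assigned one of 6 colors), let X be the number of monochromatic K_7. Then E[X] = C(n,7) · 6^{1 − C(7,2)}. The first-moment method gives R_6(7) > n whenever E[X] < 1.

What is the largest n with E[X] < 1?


We need C(n, 7) · 6^{1 − 21} < 1, i.e. C(n, 7) < 6^{21 − 1} = 3656158440062976.
Check values of n near the boundary:
  n = 566: C(566, 7) = 3557206237959440; 3557206237959440 < 3656158440062976? YES
  n = 567: C(567, 7) = 3601671315933933; 3601671315933933 < 3656158440062976? YES
  n = 568: C(568, 7) = 3646611956239704; 3646611956239704 < 3656158440062976? YES
  n = 569: C(569, 7) = 3692032389858348; 3692032389858348 < 3656158440062976? NO
The largest n with C(n, 7) < 3656158440062976 is n = 568 (where E[X] = 16882462760369/16926659444736 ≈ 0.997). Hence R_6(7) > 568, i.e. R_6(7) ≥ 569.

Largest n = 568; hence R_6(7) > 568.


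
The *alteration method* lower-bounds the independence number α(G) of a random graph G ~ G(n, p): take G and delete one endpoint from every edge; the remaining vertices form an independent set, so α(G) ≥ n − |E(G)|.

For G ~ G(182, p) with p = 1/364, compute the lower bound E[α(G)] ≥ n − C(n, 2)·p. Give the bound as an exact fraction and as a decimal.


E[|E(G)|] = C(182, 2)·p = 16471 · (1/364) = 181/4.
E[α(G)] ≥ n − E[|E(G)|] = 182 − 181/4 = 547/4.
Numerically: ≈ 136.750.
(This is only a lower bound; the true E[α(G)] may be larger.)

E[α(G)] ≥ 547/4 ≈ 136.750.


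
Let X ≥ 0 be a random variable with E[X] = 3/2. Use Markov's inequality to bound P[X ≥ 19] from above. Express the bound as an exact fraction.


μ = E[X] = 3/2, a = 19.
Markov: P[X ≥ 19] ≤ μ/a = (3/2)/19 = 3/38.
Numerically: ≈ 0.0789.
(Since a = 19 > μ = 1.5000, the bound 3/38 is < 1 and informative.)

P[X ≥ 19] ≤ 3/38 ≈ 0.0789.


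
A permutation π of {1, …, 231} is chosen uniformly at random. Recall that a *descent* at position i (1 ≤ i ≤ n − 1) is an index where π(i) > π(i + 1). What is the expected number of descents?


Write X = Σ X_I over i = 1, …, 230, with X_I the indicator of one descent.
There are 230 indicators.
For each fixed i, the pair (π(i), π(i+1)) is a uniformly random ordered pair of distinct values from {1, …, 231}; by symmetry P[π(i) > π(i+1)] = 1/2.
By linearity: E[X] = 230 · (1/2) = (231 − 1) · (1/2) = 115 ≈ 115.0000.

E[X] = 115 = 115.0000.


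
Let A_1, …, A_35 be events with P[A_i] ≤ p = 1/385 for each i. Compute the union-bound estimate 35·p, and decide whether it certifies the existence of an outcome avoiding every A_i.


Union bound: P[∪_{i=1}^{35} A_i] ≤ Σ_i P[A_i] ≤ 35·p = 35·(1/385) = 1/11.
Numerically: 1/11 ≈ 0.09091.
Is 1/11 < 1? YES.
Since P[∪ A_i] ≤ 1/11 < 1, the complement has P[∩ A_i^c] ≥ 1 − 1/11 = 10/11 > 0, so some outcome avoids every A_i.

35·p = 1/11 ≈ 0.09091; existence CERTIFIED by the union bound.


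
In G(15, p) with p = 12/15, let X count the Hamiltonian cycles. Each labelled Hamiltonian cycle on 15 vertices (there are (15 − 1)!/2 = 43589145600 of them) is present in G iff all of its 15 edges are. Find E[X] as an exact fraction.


K_15 has (15 − 1)!/2 = 43589145600 labelled Hamiltonian cycles.
For each such Hamiltonian cycle H, let X_H = 1 if all 15 edges of H are present in G. Then P[X_H = 1] = p^{15} = (4/5)^{15} = 1073741824/30517578125.
By linearity of expectation: E[X] = Σ_H E[X_H] = 43589145600 · p^{15} = 43589145600 · 1073741824/30517578125 = 1872139548125822976/1220703125.
Numerically: E[X] ≈ 1.534e+09.

E[X] = 43589145600 · (4/5)^{15} = 1872139548125822976/1220703125 ≈ 1.534e+09.


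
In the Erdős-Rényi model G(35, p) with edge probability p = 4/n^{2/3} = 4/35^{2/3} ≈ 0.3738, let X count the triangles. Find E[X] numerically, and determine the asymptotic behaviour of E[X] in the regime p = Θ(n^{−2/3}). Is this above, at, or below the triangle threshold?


Number of potential triangles: C(35, 3) = 6545.
Each occurs with probability p³ ≈ (0.3738)³ ≈ 5.224490e-02.
By linearity: E[X] = C(35, 3)·p³ ≈ 6545 · 5.224490e-02 ≈ 341.9429.
Since α = 2/3 < 1, p = c/n^{2/3} ≫ 1/n is above the triangle threshold p ~ 1/n. Asymptotically E[X] ~ (c³/6)·n^{3(1−α)} = (4³/6)·n^{1} → ∞; triangles are abundant w.h.p.

E[X] ≈ 341.9429; in regime p = Θ(1/n^{2/3}) E[X] diverges (above the triangle threshold p ~ 1/n).


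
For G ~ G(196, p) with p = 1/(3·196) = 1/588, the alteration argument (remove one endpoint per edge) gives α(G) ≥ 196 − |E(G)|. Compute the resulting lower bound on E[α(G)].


E[|E(G)|] = C(196, 2)·p = 19110 · (1/588) = 65/2.
E[α(G)] ≥ n − E[|E(G)|] = 196 − 65/2 = 327/2.
Numerically: ≈ 163.500.
(This is only a lower bound; the true E[α(G)] may be larger.)

E[α(G)] ≥ 327/2 ≈ 163.500.


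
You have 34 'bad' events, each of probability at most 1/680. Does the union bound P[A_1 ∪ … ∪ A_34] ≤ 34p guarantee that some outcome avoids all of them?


Union bound: P[∪_{i=1}^{34} A_i] ≤ Σ_i P[A_i] ≤ 34·p = 34·(1/680) = 1/20.
Numerically: 1/20 ≈ 0.0500000.
Is 1/20 < 1? YES.
Since P[∪ A_i] ≤ 1/20 < 1, the complement has P[∩ A_i^c] ≥ 1 − 1/20 = 19/20 > 0, so some outcome avoids every A_i.

34·p = 1/20 ≈ 0.0500000; existence CERTIFIED by the union bound.


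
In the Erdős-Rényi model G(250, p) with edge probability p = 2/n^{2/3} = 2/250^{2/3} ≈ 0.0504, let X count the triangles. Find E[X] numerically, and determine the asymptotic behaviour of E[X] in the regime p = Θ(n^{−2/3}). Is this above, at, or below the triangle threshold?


Number of potential triangles: C(250, 3) = 2573000.
Each occurs with probability p³ ≈ (0.0504)³ ≈ 1.28000e-04.
By linearity: E[X] = C(250, 3)·p³ ≈ 2573000 · 1.28000e-04 ≈ 329.344.
Since α = 2/3 < 1, p = c/n^{2/3} ≫ 1/n is above the triangle threshold p ~ 1/n. Asymptotically E[X] ~ (c³/6)·n^{3(1−α)} = (2³/6)·n^{1} → ∞; triangles are abundant w.h.p.

E[X] ≈ 329.344; in regime p = Θ(1/n^{2/3}) E[X] diverges (above the triangle threshold p ~ 1/n).


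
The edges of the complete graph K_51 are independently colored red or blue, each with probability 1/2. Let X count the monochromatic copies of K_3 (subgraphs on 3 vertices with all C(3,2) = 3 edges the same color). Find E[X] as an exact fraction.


Let X = Σ_S X_S over the C(51, 3) = 20825 subsets S of size 3, where X_S = 1 if the K_3 on S is monochromatic.
For a fixed S, the K_3 on S has C(3, 2) = 3 edges. P[all 3 edges red] = (1/2)^3, and likewise for blue, so P[monochromatic] = 2·(1/2)^3 = 2^{1 − 3} = 1/4.
By linearity: E[X] = C(51, 3) · 2^{1 − 3} = 20825 · 1/4 = 20825/4.
Numerically: E[X] ≈ 5206.250.

E[X] = C(51,3)·2^(1−C(3,2)) = 20825/4 ≈ 5206.250.


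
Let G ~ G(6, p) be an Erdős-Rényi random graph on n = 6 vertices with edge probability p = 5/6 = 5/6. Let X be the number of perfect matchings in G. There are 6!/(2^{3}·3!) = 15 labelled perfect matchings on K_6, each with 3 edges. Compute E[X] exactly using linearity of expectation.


K_6 has 6!/(2^{3}·3!) = 15 labelled perfect matchings.
For each such perfect matching H, let X_H = 1 if all 3 edges of H are present in G. Then P[X_H = 1] = p^{3} = (5/6)^{3} = 125/216.
By linearity of expectation: E[X] = Σ_H E[X_H] = 15 · p^{3} = 15 · 125/216 = 625/72.
Numerically: E[X] ≈ 8.68.

E[X] = 15 · (5/6)^{3} = 625/72 ≈ 8.68.


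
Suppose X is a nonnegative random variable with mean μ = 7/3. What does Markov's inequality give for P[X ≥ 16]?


μ = E[X] = 7/3, a = 16.
Markov: P[X ≥ 16] ≤ μ/a = (7/3)/16 = 7/48.
Numerically: ≈ 0.145833.
(Since a = 16 > μ = 2.333333, the bound 7/48 is < 1 and informative.)

P[X ≥ 16] ≤ 7/48 ≈ 0.145833.


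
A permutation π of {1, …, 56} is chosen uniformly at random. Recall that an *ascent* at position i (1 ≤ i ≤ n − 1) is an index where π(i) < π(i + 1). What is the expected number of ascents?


Write X = Σ X_I over i = 1, …, 55, with X_I the indicator of one ascent.
There are 55 indicators.
For each fixed i, the pair (π(i), π(i+1)) is a uniformly random ordered pair of distinct values from {1, …, 56}; by symmetry P[π(i) < π(i+1)] = 1/2.
By linearity: E[X] = 55 · (1/2) = (56 − 1) · (1/2) = 55/2 ≈ 27.500.

E[X] = 55/2 = 27.500.


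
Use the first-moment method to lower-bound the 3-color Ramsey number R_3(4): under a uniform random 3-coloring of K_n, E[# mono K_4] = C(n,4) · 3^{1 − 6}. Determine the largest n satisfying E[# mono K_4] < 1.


We need C(n, 4) · 3^{1 − 6} < 1, i.e. C(n, 4) < 3^{6 − 1} = 243.
Check values of n near the boundary:
  n = 8: C(8, 4) = 70; 70 < 243? YES
  n = 9: C(9, 4) = 126; 126 < 243? YES
  n = 10: C(10, 4) = 210; 210 < 243? YES
  n = 11: C(11, 4) = 330; 330 < 243? NO
The largest n with C(n, 4) < 243 is n = 10 (where E[X] = 70/81 ≈ 0.864). Hence R_3(4) > 10, i.e. R_3(4) ≥ 11.

Largest n = 10; hence R_3(4) > 10.


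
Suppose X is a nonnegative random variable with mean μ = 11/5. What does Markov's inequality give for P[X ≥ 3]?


μ = E[X] = 11/5, a = 3.
Markov: P[X ≥ 3] ≤ μ/a = (11/5)/3 = 11/15.
Numerically: ≈ 0.73333.
(Since a = 3 > μ = 2.20000, the bound 11/15 is < 1 and informative.)

P[X ≥ 3] ≤ 11/15 ≈ 0.73333.


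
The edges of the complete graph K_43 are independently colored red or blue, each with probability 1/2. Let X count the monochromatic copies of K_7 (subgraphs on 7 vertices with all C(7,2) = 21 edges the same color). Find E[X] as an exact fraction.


Let X = Σ_S X_S over the C(43, 7) = 32224114 subsets S of size 7, where X_S = 1 if the K_7 on S is monochromatic.
For a fixed S, the K_7 on S has C(7, 2) = 21 edges. P[all 21 edges red] = (1/2)^21, and likewise for blue, so P[monochromatic] = 2·(1/2)^21 = 2^{1 − 21} = 1/1048576.
By linearity: E[X] = C(43, 7) · 2^{1 − 21} = 32224114 · 1/1048576 = 16112057/524288.
Numerically: E[X] ≈ 30.731310.

E[X] = C(43,7)·2^(1−C(7,2)) = 16112057/524288 ≈ 30.731310.


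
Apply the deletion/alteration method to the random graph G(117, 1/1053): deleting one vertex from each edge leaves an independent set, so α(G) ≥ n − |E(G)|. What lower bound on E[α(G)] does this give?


E[|E(G)|] = C(117, 2)·p = 6786 · (1/1053) = 58/9.
E[α(G)] ≥ n − E[|E(G)|] = 117 − 58/9 = 995/9.
Numerically: ≈ 110.55556.
(This is only a lower bound; the true E[α(G)] may be larger.)

E[α(G)] ≥ 995/9 ≈ 110.55556.


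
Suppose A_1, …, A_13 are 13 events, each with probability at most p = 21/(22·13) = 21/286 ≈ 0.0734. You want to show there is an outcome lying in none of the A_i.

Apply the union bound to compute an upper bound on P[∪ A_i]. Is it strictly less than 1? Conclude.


Union bound: P[∪_{i=1}^{13} A_i] ≤ Σ_i P[A_i] ≤ 13·p = 13·(21/286) = 21/22.
Numerically: 21/22 ≈ 0.9545.
Is 21/22 < 1? YES.
Since P[∪ A_i] ≤ 21/22 < 1, the complement has P[∩ A_i^c] ≥ 1 − 21/22 = 1/22 > 0, so some outcome avoids every A_i.

13·p = 21/22 ≈ 0.9545; existence CERTIFIED by the union bound.


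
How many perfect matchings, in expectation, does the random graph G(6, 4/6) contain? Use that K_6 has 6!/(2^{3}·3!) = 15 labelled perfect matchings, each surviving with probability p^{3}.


K_6 has 6!/(2^{3}·3!) = 15 labelled perfect matchings.
For each such perfect matching H, let X_H = 1 if all 3 edges of H are present in G. Then P[X_H = 1] = p^{3} = (2/3)^{3} = 8/27.
By linearity of expectation: E[X] = Σ_H E[X_H] = 15 · p^{3} = 15 · 8/27 = 40/9.
Numerically: E[X] ≈ 4.4444.

E[X] = 15 · (2/3)^{3} = 40/9 ≈ 4.4444.


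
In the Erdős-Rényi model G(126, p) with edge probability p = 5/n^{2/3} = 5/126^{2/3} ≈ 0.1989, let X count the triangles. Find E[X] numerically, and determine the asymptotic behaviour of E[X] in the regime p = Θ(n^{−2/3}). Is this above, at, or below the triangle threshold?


Number of potential triangles: C(126, 3) = 325500.
Each occurs with probability p³ ≈ (0.1989)³ ≈ 7.873520e-03.
By linearity: E[X] = C(126, 3)·p³ ≈ 325500 · 7.873520e-03 ≈ 2562.8307.
Since α = 2/3 < 1, p = c/n^{2/3} ≫ 1/n is above the triangle threshold p ~ 1/n. Asymptotically E[X] ~ (c³/6)·n^{3(1−α)} = (5³/6)·n^{1} → ∞; triangles are abundant w.h.p.

E[X] ≈ 2562.8307; in regime p = Θ(1/n^{2/3}) E[X] diverges (above the triangle threshold p ~ 1/n).


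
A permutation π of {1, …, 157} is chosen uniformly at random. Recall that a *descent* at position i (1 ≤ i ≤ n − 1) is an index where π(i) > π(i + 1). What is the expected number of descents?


Write X = Σ X_I over i = 1, …, 156, with X_I the indicator of one descent.
There are 156 indicators.
For each fixed i, the pair (π(i), π(i+1)) is a uniformly random ordered pair of distinct values from {1, …, 157}; by symmetry P[π(i) > π(i+1)] = 1/2.
By linearity: E[X] = 156 · (1/2) = (157 − 1) · (1/2) = 78 ≈ 78.00000.

E[X] = 78 = 78.00000.


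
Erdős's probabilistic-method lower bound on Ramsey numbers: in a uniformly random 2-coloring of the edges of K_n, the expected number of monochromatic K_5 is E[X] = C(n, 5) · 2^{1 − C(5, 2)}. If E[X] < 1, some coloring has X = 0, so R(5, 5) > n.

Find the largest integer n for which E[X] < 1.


We need C(n, 5) · 2^{1 − 10} < 1, i.e. C(n, 5) < 2^{10 − 1} = 512.
Check values of n near the boundary:
  n = 7: C(7, 5) = 21; 21 < 512? YES
  n = 8: C(8, 5) = 56; 56 < 512? YES
  n = 9: C(9, 5) = 126; 126 < 512? YES
  n = 10: C(10, 5) = 252; 252 < 512? YES
  n = 11: C(11, 5) = 462; 462 < 512? YES
  n = 12: C(12, 5) = 792; 792 < 512? NO
The largest n with C(n, 5) < 512 is n = 11 (where E[X] = 231/256 ≈ 0.9023). Hence R(5, 5) > 11, i.e. R(5, 5) ≥ 12.

Largest n = 11; hence R(5, 5) > 11.


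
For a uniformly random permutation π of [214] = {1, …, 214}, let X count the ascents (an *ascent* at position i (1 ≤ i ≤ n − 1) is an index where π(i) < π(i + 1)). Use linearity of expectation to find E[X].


Write X = Σ X_I over i = 1, …, 213, with X_I the indicator of one ascent.
There are 213 indicators.
For each fixed i, the pair (π(i), π(i+1)) is a uniformly random ordered pair of distinct values from {1, …, 214}; by symmetry P[π(i) < π(i+1)] = 1/2.
By linearity: E[X] = 213 · (1/2) = (214 − 1) · (1/2) = 213/2 ≈ 106.500.

E[X] = 213/2 = 106.500.


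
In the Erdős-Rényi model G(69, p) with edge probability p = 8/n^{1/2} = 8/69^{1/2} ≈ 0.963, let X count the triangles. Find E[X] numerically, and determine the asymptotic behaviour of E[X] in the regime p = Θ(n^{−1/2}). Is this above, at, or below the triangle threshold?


Number of potential triangles: C(69, 3) = 52394.
Each occurs with probability p³ ≈ (0.963)³ ≈ 8.93298e-01.
By linearity: E[X] = C(69, 3)·p³ ≈ 52394 · 8.93298e-01 ≈ 46803.451.
Since α = 1/2 < 1, p = c/n^{1/2} ≫ 1/n is above the triangle threshold p ~ 1/n. Asymptotically E[X] ~ (c³/6)·n^{3(1−α)} = (8³/6)·n^{1.5} → ∞; triangles are abundant w.h.p.

E[X] ≈ 46803.451; in regime p = Θ(1/n^{1/2}) E[X] diverges (above the triangle threshold p ~ 1/n).


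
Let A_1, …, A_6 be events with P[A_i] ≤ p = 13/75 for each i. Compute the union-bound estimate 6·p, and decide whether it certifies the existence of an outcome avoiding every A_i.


Union bound: P[∪_{i=1}^{6} A_i] ≤ Σ_i P[A_i] ≤ 6·p = 6·(13/75) = 26/25.
Numerically: 26/25 ≈ 1.0400.
Is 26/25 < 1? NO.
Since the bound 26/25 is ≥ 1, the union bound is uninformative here; it does NOT by itself certify existence.

6·p = 26/25 ≈ 1.0400; existence NOT certified by the union bound.


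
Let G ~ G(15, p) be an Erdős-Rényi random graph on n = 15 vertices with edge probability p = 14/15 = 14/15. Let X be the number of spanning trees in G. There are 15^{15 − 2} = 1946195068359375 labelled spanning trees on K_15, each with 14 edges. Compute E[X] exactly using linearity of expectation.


K_15 has 15^{15 − 2} = 1946195068359375 labelled spanning trees.
For each such spanning tree H, let X_H = 1 if all 14 edges of H are present in G. Then P[X_H = 1] = p^{14} = (14/15)^{14} = 11112006825558016/29192926025390625.
By linearity of expectation: E[X] = Σ_H E[X_H] = 1946195068359375 · p^{14} = 1946195068359375 · 11112006825558016/29192926025390625 = 11112006825558016/15.
Numerically: E[X] ≈ 7.408e+14.

E[X] = 1946195068359375 · (14/15)^{14} = 11112006825558016/15 ≈ 7.408e+14.


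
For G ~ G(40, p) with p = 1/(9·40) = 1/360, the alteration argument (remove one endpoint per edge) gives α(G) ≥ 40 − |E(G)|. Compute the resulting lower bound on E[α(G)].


E[|E(G)|] = C(40, 2)·p = 780 · (1/360) = 13/6.
E[α(G)] ≥ n − E[|E(G)|] = 40 − 13/6 = 227/6.
Numerically: ≈ 37.833.
(This is only a lower bound; the true E[α(G)] may be larger.)

E[α(G)] ≥ 227/6 ≈ 37.833.


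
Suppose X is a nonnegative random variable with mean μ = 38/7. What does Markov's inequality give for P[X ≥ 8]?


μ = E[X] = 38/7, a = 8.
Markov: P[X ≥ 8] ≤ μ/a = (38/7)/8 = 19/28.
Numerically: ≈ 0.67857.
(Since a = 8 > μ = 5.42857, the bound 19/28 is < 1 and informative.)

P[X ≥ 8] ≤ 19/28 ≈ 0.67857.


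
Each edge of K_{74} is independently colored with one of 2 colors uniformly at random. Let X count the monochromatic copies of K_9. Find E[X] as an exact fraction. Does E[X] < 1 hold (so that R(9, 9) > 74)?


E[X] = C(74, 9) · 2^{1 − 36} = 110524147514 · 2^{−35} = 110524147514/34359738368.
As a reduced fraction: E[X] = 55262073757/17179869184 ≈ 3.216676.
Is E[X] < 1? NO.
Since E[X] ≥ 1, the first-moment bound is inconclusive at n = 74; it does NOT by itself certify R(9, 9) > 74.

E[X] = 55262073757/17179869184 ≈ 3.216676; E[X] ≥ 1; first-moment method inconclusive here.


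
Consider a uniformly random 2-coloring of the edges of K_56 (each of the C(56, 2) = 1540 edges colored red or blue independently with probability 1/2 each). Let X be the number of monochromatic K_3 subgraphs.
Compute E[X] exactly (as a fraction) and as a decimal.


Let X = Σ_S X_S over the C(56, 3) = 27720 subsets S of size 3, where X_S = 1 if the K_3 on S is monochromatic.
For a fixed S, the K_3 on S has C(3, 2) = 3 edges. P[all 3 edges red] = (1/2)^3, and likewise for blue, so P[monochromatic] = 2·(1/2)^3 = 2^{1 − 3} = 1/4.
By linearity of expectation: E[X] = C(56, 3) · 2^{1 − 3} = 27720 · 1/4 = 6930.
Numerically: E[X] ≈ 6930.00000.

E[X] = C(56,3)·2^(1−C(3,2)) = 6930 ≈ 6930.00000.


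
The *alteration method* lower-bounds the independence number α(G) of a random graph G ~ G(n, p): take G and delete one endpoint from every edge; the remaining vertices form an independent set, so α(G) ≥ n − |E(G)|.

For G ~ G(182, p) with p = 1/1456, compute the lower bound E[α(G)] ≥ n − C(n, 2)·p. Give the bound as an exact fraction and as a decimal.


E[|E(G)|] = C(182, 2)·p = 16471 · (1/1456) = 181/16.
E[α(G)] ≥ n − E[|E(G)|] = 182 − 181/16 = 2731/16.
Numerically: ≈ 170.6875.
(This is only a lower bound; the true E[α(G)] may be larger.)

E[α(G)] ≥ 2731/16 ≈ 170.6875.


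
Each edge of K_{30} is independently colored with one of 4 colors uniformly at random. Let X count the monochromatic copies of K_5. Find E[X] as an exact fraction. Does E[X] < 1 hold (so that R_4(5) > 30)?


E[X] = C(30, 5) · 4^{1 − 10} = 142506 · 4^{−9} = 142506/262144.
As a reduced fraction: E[X] = 71253/131072 ≈ 0.5436172.
Is E[X] < 1? YES.
Since E[X] < 1, there exists a 4-coloring of K_{30} with no monochromatic K_5; hence R_4(5) > 30.

E[X] = 71253/131072 ≈ 0.5436172; E[X] < 1, so R_4(5) > 30.


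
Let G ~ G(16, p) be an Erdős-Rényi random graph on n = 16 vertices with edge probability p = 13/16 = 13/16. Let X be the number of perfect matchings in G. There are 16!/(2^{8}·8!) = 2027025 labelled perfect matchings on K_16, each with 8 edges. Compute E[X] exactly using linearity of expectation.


K_16 has 16!/(2^{8}·8!) = 2027025 labelled perfect matchings.
For each such perfect matching H, let X_H = 1 if all 8 edges of H are present in G. Then P[X_H = 1] = p^{8} = (13/16)^{8} = 815730721/4294967296.
By linearity: E[X] = Σ_H E[X_H] = 2027025 · p^{8} = 2027025 · 815730721/4294967296 = 1653506564735025/4294967296.
Numerically: E[X] ≈ 384987.

E[X] = 2027025 · (13/16)^{8} = 1653506564735025/4294967296 ≈ 384987.
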